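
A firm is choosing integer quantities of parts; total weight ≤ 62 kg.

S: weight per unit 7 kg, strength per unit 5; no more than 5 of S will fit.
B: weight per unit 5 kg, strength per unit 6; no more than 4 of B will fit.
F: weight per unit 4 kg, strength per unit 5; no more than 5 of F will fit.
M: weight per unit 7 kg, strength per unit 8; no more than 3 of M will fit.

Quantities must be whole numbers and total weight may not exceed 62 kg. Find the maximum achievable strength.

1×S, 4×B, 5×F, and 2×M: weight 61 ≤ 62, strength 1·5 + 4·6 + 5·5 + 2·8 = 70.
4×B, 5×F, and 3×M: weight 61 ≤ 62, strength 4·6 + 5·5 + 3·8 = 73.
Best is 73.

73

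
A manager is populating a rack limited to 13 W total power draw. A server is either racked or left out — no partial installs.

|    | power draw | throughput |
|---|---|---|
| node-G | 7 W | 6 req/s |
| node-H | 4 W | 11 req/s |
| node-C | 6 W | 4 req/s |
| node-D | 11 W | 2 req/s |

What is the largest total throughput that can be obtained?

Allowing fractional choices, the relaxed optimum would be about 18.3, but servers are indivisible.
node-G + node-H: power draw 7 + 4 = 11 ≤ 13, throughput 6 + 11 = 17.
node-H + node-C: power draw 4 + 6 = 10 ≤ 13, throughput 11 + 4 = 15.
Best is node-G and node-H with total throughput 17.

17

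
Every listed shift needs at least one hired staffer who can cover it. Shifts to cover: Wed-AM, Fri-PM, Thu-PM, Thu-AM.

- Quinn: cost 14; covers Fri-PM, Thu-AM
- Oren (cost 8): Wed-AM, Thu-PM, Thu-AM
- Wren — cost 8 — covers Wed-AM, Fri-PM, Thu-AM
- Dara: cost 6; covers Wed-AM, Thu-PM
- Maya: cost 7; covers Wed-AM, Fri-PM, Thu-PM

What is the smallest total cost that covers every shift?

14

The greedy cost-per-new-shift heuristic would pick Maya and Oren for 15, but a cheaper cover exists.
Choose Wren and Dara: together they cover Wed-AM, Fri-PM, Thu-PM, Thu-AM — every shift.
Total cost: 8 + 6 = 14.
No cover costs less than 14.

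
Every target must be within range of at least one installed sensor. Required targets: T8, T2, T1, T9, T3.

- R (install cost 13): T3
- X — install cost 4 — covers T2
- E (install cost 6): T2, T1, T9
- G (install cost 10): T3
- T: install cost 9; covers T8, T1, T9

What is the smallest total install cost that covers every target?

23

This is a weighted set-cover instance.
The greedy cost-per-new-target heuristic would pick E, T, and G for 25, but a cheaper cover exists.
Choose X, G, and T: together they cover T8, T2, T1, T9, T3 — every target.
Total install cost: 4 + 10 + 9 = 23.
No cover costs less than 23.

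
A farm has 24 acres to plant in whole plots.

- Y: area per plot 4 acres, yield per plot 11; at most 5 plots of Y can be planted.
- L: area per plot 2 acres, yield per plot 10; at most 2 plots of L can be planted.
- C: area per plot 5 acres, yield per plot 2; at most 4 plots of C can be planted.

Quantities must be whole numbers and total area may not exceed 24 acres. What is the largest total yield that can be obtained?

This is a bounded integer knapsack.
L has the best ratio (10/2); taking only L gives at most 2×10 = 20 (stopped by the supply cap of 2).
Mixing does better — 5×Y and 2×L: area 24 ≤ 24, yield 5·11 + 2·10 = 75.

75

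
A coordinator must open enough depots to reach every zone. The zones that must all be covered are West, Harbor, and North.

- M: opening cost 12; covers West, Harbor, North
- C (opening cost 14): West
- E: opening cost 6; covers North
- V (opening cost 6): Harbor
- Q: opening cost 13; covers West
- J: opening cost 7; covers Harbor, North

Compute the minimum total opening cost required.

12

This is a weighted set-cover instance.
The greedy cost-per-new-zone heuristic would pick J and M for 19, but a cheaper cover exists.
M alone covers West, Harbor, North — every zone.
Total opening cost: 12.
No cover costs less than 12.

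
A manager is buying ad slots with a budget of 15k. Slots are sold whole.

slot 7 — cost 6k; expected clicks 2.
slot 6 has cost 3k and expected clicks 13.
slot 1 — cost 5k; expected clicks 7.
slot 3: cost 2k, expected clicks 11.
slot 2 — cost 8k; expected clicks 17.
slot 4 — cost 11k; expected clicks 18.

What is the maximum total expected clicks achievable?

41

Allowing fractional choices, the relaxed optimum would be about 44.3, but ad slots are indivisible.
slot 6 + slot 1 + slot 3: cost 3 + 5 + 2 = 10 ≤ 15, expected clicks 13 + 7 + 11 = 31.
slot 1 + slot 3 + slot 2: cost 5 + 2 + 8 = 15 ≤ 15, expected clicks 7 + 11 + 17 = 35.
slot 6 + slot 3 + slot 2: cost 3 + 2 + 8 = 13 ≤ 15, expected clicks 13 + 11 + 17 = 41.
Best is slot 6, slot 3, and slot 2 with total expected clicks 41.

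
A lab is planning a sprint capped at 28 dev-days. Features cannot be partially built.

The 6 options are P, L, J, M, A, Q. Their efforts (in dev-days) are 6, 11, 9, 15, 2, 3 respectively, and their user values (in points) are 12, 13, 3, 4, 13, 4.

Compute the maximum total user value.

P + L + A + Q: effort 6 + 11 + 2 + 3 = 22 ≤ 28, user value 12 + 13 + 13 + 4 = 42.
P + L + J + A: effort 6 + 11 + 9 + 2 = 28 ≤ 28, user value 12 + 13 + 3 + 13 = 41.
Best is P, L, A, and Q with total user value 42.

42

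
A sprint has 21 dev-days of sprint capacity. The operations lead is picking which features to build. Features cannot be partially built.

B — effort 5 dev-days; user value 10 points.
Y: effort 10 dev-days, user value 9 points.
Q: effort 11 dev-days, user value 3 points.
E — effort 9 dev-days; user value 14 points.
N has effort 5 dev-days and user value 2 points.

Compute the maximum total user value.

26

Take B, E, and N: effort 5 + 9 + 5 = 19 ≤ 21, user value 10 + 14 + 2 = 26.
No other feasible combination does better.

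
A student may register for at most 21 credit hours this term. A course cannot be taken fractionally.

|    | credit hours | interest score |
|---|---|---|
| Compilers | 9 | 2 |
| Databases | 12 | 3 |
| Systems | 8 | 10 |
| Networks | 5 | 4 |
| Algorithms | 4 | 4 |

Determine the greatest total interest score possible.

Allowing fractional choices, the relaxed optimum would be about 19.0, but courses are indivisible.
Systems + Algorithms: credit hours 8 + 4 = 12 ≤ 21, interest score 10 + 4 = 14.
Systems + Networks + Algorithms: credit hours 8 + 5 + 4 = 17 ≤ 21, interest score 10 + 4 + 4 = 18.
Compilers + Systems + Algorithms: credit hours 9 + 8 + 4 = 21 ≤ 21, interest score 2 + 10 + 4 = 16.
Best is Systems, Networks, and Algorithms with total interest score 18.

18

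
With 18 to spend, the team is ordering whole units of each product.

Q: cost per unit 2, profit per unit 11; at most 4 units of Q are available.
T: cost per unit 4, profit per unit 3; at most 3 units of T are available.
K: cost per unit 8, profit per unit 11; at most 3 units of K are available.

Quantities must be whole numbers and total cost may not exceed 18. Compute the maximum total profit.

Take 4×Q and 1×K: cost 16 ≤ 18, profit 4·11 + 1·11 = 55.
Q has the best ratio (11/2) and is taken to its limit of 4; remaining capacity is filled optimally with the others.

55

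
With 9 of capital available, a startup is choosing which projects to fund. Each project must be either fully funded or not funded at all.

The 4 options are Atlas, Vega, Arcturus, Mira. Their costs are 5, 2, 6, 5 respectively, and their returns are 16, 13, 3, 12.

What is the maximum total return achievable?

Allowing fractional choices, the relaxed optimum would be about 33.8, but projects are indivisible.
Atlas + Vega: cost 5 + 2 = 7 ≤ 9, return 16 + 13 = 29.
Atlas: cost 5 ≤ 9, return 16.
Vega + Mira: cost 2 + 5 = 7 ≤ 9, return 13 + 12 = 25.
Best is Atlas and Vega with total return 29.

29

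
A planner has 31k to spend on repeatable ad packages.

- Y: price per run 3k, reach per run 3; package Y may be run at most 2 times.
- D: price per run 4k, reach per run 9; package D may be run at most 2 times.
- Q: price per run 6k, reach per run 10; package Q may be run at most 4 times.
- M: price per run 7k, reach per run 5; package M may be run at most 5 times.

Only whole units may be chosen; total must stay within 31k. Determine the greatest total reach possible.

1×Y, 2×D, and 3×Q: price 29 ≤ 31, reach 1·3 + 2·9 + 3·10 = 51.
1×Y, 1×D, and 4×Q: price 31 ≤ 31, reach 1·3 + 1·9 + 4·10 = 52.
Best is 52.

52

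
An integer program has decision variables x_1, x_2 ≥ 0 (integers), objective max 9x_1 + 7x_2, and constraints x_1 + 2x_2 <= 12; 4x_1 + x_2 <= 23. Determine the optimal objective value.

66

The continuous relaxation peaks at (4.86, 3.57) with value 68.71; rounding to a feasible lattice point costs some objective.
(x_1,x_2)=(5,3): 1·5+2·3=11≤12, 4·5+1·3=23≤23, objective 66.
(x_1,x_2)=(4,4): 1·4+2·4=12≤12, 4·4+1·4=20≤23, objective 64.
(x_1,x_2)=(5,2): 1·5+2·2=9≤12, 4·5+1·2=22≤23, objective 59.
Maximum is 66 at (x_1,x_2)=(5,3).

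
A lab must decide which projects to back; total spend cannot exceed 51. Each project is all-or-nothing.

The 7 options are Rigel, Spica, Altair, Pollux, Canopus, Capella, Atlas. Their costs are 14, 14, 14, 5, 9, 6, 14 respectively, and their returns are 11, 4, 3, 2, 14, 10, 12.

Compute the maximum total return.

49

Rigel + Canopus + Capella + Atlas: cost 14 + 9 + 6 + 14 = 43 ≤ 51, return 11 + 14 + 10 + 12 = 47.
Rigel + Pollux + Canopus + Capella + Atlas: cost 14 + 5 + 9 + 6 + 14 = 48 ≤ 51, return 11 + 2 + 14 + 10 + 12 = 49.
Spica + Pollux + Canopus + Capella + Atlas: cost 14 + 5 + 9 + 6 + 14 = 48 ≤ 51, return 4 + 2 + 14 + 10 + 12 = 42.
Best is Rigel, Pollux, Canopus, Capella, and Atlas with total return 49.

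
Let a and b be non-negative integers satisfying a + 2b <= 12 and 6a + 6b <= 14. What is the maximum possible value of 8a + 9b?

(a,b)=(0,2) is feasible, giving 18.
(a,b)=(1,1) is feasible, giving 17.
(a,b)=(0,1) is feasible, giving 9.
The best lattice point is (0,2), giving 18.

18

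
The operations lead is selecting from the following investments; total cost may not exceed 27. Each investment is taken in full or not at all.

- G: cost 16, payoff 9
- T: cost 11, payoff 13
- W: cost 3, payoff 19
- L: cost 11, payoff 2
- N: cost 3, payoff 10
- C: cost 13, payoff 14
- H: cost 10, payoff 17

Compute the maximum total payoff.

59

W + C + H: cost 3 + 13 + 10 = 26 ≤ 27, payoff 19 + 14 + 17 = 50.
T + W + N + H: cost 11 + 3 + 3 + 10 = 27 ≤ 27, payoff 13 + 19 + 10 + 17 = 59.
Best is T, W, N, and H with total payoff 59.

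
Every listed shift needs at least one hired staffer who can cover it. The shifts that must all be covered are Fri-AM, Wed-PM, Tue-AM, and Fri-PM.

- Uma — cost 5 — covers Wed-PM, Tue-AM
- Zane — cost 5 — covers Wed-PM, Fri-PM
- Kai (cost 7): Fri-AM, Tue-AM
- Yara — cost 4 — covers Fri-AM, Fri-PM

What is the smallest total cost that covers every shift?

Choose Uma and Yara: together they cover Fri-AM, Wed-PM, Tue-AM, Fri-PM — every shift.
Total cost: 5 + 4 = 9.
No cover costs less than 9.

9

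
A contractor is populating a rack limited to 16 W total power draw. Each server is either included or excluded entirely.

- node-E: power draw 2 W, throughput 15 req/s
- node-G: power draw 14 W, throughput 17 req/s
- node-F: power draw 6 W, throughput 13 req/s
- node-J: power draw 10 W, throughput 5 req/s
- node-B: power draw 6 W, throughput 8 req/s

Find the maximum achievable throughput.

36

node-E + node-G: power draw 2 + 14 = 16 ≤ 16, throughput 15 + 17 = 32.
node-E + node-F + node-B: power draw 2 + 6 + 6 = 14 ≤ 16, throughput 15 + 13 + 8 = 36.
node-E + node-F: power draw 2 + 6 = 8 ≤ 16, throughput 15 + 13 = 28.
Best is node-E, node-F, and node-B with total throughput 36.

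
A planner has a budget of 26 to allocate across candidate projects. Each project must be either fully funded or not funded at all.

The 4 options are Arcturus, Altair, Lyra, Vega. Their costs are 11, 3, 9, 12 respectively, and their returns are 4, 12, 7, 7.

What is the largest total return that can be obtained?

Allowing fractional choices, the relaxed optimum would be about 26.7, but projects are indivisible.
Arcturus + Altair + Lyra: cost 11 + 3 + 9 = 23 ≤ 26, return 4 + 12 + 7 = 23.
Altair + Lyra + Vega: cost 3 + 9 + 12 = 24 ≤ 26, return 12 + 7 + 7 = 26.
Arcturus + Altair + Vega: cost 11 + 3 + 12 = 26 ≤ 26, return 4 + 12 + 7 = 23.
Best is Altair, Lyra, and Vega with total return 26.

26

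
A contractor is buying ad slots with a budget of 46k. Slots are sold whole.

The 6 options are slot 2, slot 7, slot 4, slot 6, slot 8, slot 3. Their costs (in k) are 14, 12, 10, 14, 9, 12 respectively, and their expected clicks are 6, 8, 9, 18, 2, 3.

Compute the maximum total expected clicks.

Take slot 7, slot 4, slot 6, and slot 8: cost 12 + 10 + 14 + 9 = 45 ≤ 46, expected clicks 8 + 9 + 18 + 2 = 37.
No other feasible combination does better.

37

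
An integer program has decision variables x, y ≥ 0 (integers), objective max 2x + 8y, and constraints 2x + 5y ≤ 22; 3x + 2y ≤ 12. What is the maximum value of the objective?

34

(x,y)=(1,4): 2·1+5·4=22≤22, 3·1+2·4=11≤12, objective 34.
(x,y)=(0,4): 2·0+5·4=20≤22, 3·0+2·4=8≤12, objective 32.
(x,y)=(2,3): 2·2+5·3=19≤22, 3·2+2·3=12≤12, objective 28.
The best lattice point is (1,4), giving 34.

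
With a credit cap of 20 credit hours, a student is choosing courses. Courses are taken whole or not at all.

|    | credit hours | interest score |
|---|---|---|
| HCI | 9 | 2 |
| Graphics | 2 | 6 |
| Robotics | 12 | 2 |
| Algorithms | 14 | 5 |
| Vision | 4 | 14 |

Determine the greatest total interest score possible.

Graphics + Algorithms + Vision: credit hours 2 + 14 + 4 = 20 ≤ 20, interest score 6 + 5 + 14 = 25.
HCI + Graphics + Vision: credit hours 9 + 2 + 4 = 15 ≤ 20, interest score 2 + 6 + 14 = 22.
Best is Graphics, Algorithms, and Vision with total interest score 25.

25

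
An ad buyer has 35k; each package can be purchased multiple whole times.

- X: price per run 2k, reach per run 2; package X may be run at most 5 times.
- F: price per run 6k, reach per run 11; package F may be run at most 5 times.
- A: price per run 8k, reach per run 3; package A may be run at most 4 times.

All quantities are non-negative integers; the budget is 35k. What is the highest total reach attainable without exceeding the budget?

F has the best ratio (11/6); taking only F gives at most 5×11 = 55 (stopped by the price limit).
Mixing does better — 2×X and 5×F: price 34 ≤ 35, reach 2·2 + 5·11 = 59.

59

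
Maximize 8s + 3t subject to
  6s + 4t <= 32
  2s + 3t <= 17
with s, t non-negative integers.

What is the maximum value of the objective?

40

Relaxing integrality, the LP optimum is 42.67 at (s,t) = (5.33, 0), which is not an integer point.
(s,t)=(5,0): 6·5+4·0=30≤32, 2·5+3·0=10≤17, objective 40.
(s,t)=(4,1): 6·4+4·1=28≤32, 2·4+3·1=11≤17, objective 35.
(s,t)=(4,0): 6·4+4·0=24≤32, 2·4+3·0=8≤17, objective 32.
The best lattice point is (5,0), giving 40.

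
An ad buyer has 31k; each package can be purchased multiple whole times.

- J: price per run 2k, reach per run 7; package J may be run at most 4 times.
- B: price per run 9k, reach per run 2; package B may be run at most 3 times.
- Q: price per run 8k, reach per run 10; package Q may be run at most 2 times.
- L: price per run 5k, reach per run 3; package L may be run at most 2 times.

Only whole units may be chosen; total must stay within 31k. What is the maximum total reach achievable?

4×J and 2×Q: price 24 ≤ 31, reach 4·7 + 2·10 = 48.
4×J, 2×Q, and 1×L: price 29 ≤ 31, reach 4·7 + 2·10 + 1·3 = 51.
Best is 51.

51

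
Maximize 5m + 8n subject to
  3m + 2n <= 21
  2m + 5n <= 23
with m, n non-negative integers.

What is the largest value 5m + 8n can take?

The continuous relaxation peaks at (5.36, 2.45) with value 46.45; rounding to a feasible lattice point costs some objective.
(m,n)=(4,3): 3·4+2·3=18≤21, 2·4+5·3=23≤23, objective 44.
(m,n)=(5,2): 3·5+2·2=19≤21, 2·5+5·2=20≤23, objective 41.
(m,n)=(3,3): 3·3+2·3=15≤21, 2·3+5·3=21≤23, objective 39.
No feasible integer point exceeds 44.

44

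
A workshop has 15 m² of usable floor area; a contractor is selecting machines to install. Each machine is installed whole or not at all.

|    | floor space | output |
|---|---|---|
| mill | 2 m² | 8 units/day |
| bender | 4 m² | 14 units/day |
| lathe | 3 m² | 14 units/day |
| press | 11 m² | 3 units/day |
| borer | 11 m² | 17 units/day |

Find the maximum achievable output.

36

lathe + borer: floor space 3 + 11 = 14 ≤ 15, output 14 + 17 = 31.
mill + bender + lathe: floor space 2 + 4 + 3 = 9 ≤ 15, output 8 + 14 + 14 = 36.
bender + borer: floor space 4 + 11 = 15 ≤ 15, output 14 + 17 = 31.
Best is mill, bender, and lathe with total output 36.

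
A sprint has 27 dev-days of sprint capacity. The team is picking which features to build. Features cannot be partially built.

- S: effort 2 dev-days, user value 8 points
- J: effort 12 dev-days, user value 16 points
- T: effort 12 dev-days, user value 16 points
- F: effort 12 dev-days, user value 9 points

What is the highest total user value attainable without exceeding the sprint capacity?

40

Allowing fractional choices, the relaxed optimum would be about 40.8, but features are indivisible.
S + J + T: effort 2 + 12 + 12 = 26 ≤ 27, user value 8 + 16 + 16 = 40.
S + J + F: effort 2 + 12 + 12 = 26 ≤ 27, user value 8 + 16 + 9 = 33.
S + T + F: effort 2 + 12 + 12 = 26 ≤ 27, user value 8 + 16 + 9 = 33.
Best is S, J, and T with total user value 40.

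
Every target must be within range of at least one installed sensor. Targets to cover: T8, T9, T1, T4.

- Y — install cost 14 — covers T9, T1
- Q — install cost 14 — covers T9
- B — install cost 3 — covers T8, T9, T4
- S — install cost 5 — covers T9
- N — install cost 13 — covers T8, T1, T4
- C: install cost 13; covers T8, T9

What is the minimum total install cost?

16

Choose B and N: together they cover T8, T9, T1, T4 — every target.
Total install cost: 3 + 13 = 16.
No cover costs less than 16.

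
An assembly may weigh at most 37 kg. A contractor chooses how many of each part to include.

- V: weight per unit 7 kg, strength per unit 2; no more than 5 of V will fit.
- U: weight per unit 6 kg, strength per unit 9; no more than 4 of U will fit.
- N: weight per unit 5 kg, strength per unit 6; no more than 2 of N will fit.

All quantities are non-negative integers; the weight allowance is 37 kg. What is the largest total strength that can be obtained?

48

U has the best ratio (9/6); taking only U gives at most 4×9 = 36 (stopped by the supply cap of 4).
Mixing does better — 4×U and 2×N: weight 34 ≤ 37, strength 4·9 + 2·6 = 48.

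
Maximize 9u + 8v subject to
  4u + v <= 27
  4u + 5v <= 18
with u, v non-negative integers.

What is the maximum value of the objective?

36

(u,v)=(4,0) is feasible, giving 36.
(u,v)=(3,1) is feasible, giving 35.
The best lattice point is (4,0), giving 36.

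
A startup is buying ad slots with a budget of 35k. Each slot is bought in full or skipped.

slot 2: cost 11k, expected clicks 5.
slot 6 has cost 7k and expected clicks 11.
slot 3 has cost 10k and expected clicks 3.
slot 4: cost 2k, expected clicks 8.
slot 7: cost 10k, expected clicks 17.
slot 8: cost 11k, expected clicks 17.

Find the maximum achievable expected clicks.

53

This is a 0-1 knapsack instance.
Take slot 6, slot 4, slot 7, and slot 8: cost 7 + 2 + 10 + 11 = 30 ≤ 35, expected clicks 11 + 8 + 17 + 17 = 53.
No other feasible combination does better.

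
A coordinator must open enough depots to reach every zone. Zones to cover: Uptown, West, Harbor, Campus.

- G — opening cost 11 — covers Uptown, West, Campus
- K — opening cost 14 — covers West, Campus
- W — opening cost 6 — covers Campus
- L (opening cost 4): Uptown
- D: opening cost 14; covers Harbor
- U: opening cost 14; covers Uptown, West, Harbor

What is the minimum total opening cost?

This is an integer covering problem.
The greedy cost-per-new-zone heuristic would pick G and D for 25, but a cheaper cover exists.
Choose W and U: together they cover Uptown, West, Harbor, Campus — every zone.
Total opening cost: 6 + 14 = 20.
No cover costs less than 20.

20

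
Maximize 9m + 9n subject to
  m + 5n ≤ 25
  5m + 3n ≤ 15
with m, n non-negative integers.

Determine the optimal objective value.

(m,n)=(0,5): 1·0+5·5=25≤25, 5·0+3·5=15≤15, objective 45.
(m,n)=(0,4): 1·0+5·4=20≤25, 5·0+3·4=12≤15, objective 36.
The best lattice point is (0,5), giving 45.

45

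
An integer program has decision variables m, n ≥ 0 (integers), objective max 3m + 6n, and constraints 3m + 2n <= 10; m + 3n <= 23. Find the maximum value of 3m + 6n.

(m,n)=(0,5) is feasible, giving 30.
(m,n)=(0,4) is feasible, giving 24.
No feasible integer point exceeds 30.

30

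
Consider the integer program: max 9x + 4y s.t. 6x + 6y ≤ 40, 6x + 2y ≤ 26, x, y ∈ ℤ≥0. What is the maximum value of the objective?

40

The continuous relaxation peaks at (3.17, 3.5) with value 42.50; rounding to a feasible lattice point costs some objective.
(x,y)=(4,1) is feasible, giving 40.
(x,y)=(3,3) is feasible, giving 39.
No feasible integer point exceeds 40.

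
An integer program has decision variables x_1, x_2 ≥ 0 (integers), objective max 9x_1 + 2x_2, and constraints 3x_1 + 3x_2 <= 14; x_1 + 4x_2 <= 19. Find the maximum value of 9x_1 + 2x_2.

(x_1,x_2)=(4,0): 3·4+3·0=12≤14, 1·4+4·0=4≤19, objective 36.
(x_1,x_2)=(3,1): 3·3+3·1=12≤14, 1·3+4·1=7≤19, objective 29.
Maximum is 36 at (x_1,x_2)=(4,0).

36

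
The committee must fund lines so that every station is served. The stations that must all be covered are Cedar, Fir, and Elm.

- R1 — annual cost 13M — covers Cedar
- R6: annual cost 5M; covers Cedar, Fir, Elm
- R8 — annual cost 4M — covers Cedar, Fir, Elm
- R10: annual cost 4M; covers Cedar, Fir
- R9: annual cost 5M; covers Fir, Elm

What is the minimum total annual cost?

4

R8 alone covers Cedar, Fir, Elm — every station.
Total annual cost: 4.
No cover costs less than 4.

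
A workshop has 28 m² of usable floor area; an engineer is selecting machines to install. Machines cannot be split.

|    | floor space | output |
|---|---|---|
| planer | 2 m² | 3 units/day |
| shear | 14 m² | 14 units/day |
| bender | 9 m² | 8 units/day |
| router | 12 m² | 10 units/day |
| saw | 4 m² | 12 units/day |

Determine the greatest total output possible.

34

This is a 0-1 knapsack instance.
bender + router + saw: floor space 9 + 12 + 4 = 25 ≤ 28, output 8 + 10 + 12 = 30.
planer + bender + router + saw: floor space 2 + 9 + 12 + 4 = 27 ≤ 28, output 3 + 8 + 10 + 12 = 33.
shear + bender + saw: floor space 14 + 9 + 4 = 27 ≤ 28, output 14 + 8 + 12 = 34.
Best is shear, bender, and saw with total output 34.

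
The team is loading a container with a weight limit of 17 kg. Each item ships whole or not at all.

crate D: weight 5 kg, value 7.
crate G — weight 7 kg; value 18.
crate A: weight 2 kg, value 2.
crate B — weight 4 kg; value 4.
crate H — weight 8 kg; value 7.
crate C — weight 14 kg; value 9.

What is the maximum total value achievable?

29

crate D + crate G + crate B: weight 5 + 7 + 4 = 16 ≤ 17, value 7 + 18 + 4 = 29.
crate G + crate A + crate H: weight 7 + 2 + 8 = 17 ≤ 17, value 18 + 2 + 7 = 27.
crate D + crate G + crate A: weight 5 + 7 + 2 = 14 ≤ 17, value 7 + 18 + 2 = 27.
Best is crate D, crate G, and crate B with total value 29.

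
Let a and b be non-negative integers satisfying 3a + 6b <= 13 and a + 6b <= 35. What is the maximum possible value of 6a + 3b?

24

(a,b)=(4,0) is feasible, giving 24.
(a,b)=(3,0) is feasible, giving 18.
The best lattice point is (4,0), giving 24.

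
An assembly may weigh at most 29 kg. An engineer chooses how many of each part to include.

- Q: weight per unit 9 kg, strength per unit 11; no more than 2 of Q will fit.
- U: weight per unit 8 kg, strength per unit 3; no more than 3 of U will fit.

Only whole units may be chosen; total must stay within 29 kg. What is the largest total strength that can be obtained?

25

Q has the best ratio (11/9); taking only Q gives at most 2×11 = 22 (stopped by the supply cap of 2).
Mixing does better — 2×Q and 1×U: weight 26 ≤ 29, strength 2·11 + 1·3 = 25.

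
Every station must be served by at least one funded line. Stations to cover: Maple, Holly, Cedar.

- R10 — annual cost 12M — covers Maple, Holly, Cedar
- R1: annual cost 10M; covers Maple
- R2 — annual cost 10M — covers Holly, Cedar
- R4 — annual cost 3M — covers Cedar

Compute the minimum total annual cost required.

12

The greedy cost-per-new-station heuristic would pick R4 and R10 for 15, but a cheaper cover exists.
R10 alone covers Maple, Holly, Cedar — every station.
Total annual cost: 12.
No cover costs less than 12.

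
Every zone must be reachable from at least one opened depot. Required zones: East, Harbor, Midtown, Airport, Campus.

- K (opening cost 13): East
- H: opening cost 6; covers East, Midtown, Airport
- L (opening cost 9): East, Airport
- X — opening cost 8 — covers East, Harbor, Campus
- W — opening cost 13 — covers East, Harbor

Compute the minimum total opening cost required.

14

This is a weighted set-cover instance.
Choose H and X: together they cover East, Harbor, Midtown, Airport, Campus — every zone.
Total opening cost: 6 + 8 = 14.
No cover costs less than 14.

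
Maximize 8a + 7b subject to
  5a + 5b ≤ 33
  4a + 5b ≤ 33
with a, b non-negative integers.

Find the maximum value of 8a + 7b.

48

(a,b)=(6,0): 5·6+5·0=30≤33, 4·6+5·0=24≤33, objective 48.
(a,b)=(5,1): 5·5+5·1=30≤33, 4·5+5·1=25≤33, objective 47.
(a,b)=(5,0): 5·5+5·0=25≤33, 4·5+5·0=20≤33, objective 40.
The best lattice point is (6,0), giving 48.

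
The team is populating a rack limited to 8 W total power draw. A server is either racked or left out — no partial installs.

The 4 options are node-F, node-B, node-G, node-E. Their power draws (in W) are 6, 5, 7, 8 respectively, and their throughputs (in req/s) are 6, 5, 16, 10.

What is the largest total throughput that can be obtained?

This is a 0-1 knapsack instance.
Allowing fractional choices, the relaxed optimum would be about 17.2, but servers are indivisible.
node-F: power draw 6 ≤ 8, throughput 6.
node-G: power draw 7 ≤ 8, throughput 16.
node-E: power draw 8 ≤ 8, throughput 10.
Best is node-G with total throughput 16.

16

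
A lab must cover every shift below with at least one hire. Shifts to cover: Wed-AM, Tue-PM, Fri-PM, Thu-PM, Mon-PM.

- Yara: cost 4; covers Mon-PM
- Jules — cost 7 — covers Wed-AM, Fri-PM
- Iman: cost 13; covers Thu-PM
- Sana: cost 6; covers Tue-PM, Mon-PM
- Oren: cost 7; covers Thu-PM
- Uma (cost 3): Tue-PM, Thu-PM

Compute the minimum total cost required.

14

Choose Yara, Jules, and Uma: together they cover Wed-AM, Tue-PM, Fri-PM, Thu-PM, Mon-PM — every shift.
Total cost: 4 + 7 + 3 = 14.
No cover costs less than 14.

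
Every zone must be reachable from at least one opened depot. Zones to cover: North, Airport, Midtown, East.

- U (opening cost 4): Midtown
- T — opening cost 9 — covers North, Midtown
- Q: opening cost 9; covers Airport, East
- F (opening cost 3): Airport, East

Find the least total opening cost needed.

The greedy cost-per-new-zone heuristic would pick F, U, and T for 16, but a cheaper cover exists.
Choose T and F: together they cover North, Airport, Midtown, East — every zone.
Total opening cost: 9 + 3 = 12.
No cover costs less than 12.

12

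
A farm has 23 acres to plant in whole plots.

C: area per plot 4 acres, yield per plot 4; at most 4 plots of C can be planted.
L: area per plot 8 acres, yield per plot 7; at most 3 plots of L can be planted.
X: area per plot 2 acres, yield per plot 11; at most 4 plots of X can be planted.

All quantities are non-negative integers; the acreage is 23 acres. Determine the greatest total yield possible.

56

Take 3×C and 4×X: area 20 ≤ 23, yield 3·4 + 4·11 = 56.
X has the best ratio (11/2) and is taken to its limit of 4; remaining capacity is filled optimally with the others.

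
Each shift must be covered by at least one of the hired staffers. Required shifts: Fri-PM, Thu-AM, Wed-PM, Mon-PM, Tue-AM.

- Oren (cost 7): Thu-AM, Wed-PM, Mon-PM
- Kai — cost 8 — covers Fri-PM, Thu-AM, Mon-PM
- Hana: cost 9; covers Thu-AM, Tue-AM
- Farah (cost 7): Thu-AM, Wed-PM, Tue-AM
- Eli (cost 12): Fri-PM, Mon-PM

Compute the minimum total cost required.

15

The greedy cost-per-new-shift heuristic would pick Oren, Farah, and Kai for 22, but a cheaper cover exists.
Choose Kai and Farah: together they cover Fri-PM, Thu-AM, Wed-PM, Mon-PM, Tue-AM — every shift.
Total cost: 8 + 7 = 15.
No cover costs less than 15.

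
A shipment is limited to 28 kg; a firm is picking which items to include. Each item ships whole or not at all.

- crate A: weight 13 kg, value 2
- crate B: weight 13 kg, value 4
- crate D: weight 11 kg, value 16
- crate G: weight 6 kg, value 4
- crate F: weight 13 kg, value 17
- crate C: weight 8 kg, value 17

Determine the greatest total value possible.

38

crate D + crate G + crate C: weight 11 + 6 + 8 = 25 ≤ 28, value 16 + 4 + 17 = 37.
crate G + crate F + crate C: weight 6 + 13 + 8 = 27 ≤ 28, value 4 + 17 + 17 = 38.
Best is crate G, crate F, and crate C with total value 38.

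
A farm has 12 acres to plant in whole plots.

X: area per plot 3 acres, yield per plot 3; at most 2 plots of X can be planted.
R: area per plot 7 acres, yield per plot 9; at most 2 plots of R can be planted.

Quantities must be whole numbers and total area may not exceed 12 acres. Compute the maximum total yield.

12

1×X and 1×R: area 10 ≤ 12, yield 1·3 + 1·9 = 12.
1×R: area 7 ≤ 12, yield 1·9 = 9.
Best is 12.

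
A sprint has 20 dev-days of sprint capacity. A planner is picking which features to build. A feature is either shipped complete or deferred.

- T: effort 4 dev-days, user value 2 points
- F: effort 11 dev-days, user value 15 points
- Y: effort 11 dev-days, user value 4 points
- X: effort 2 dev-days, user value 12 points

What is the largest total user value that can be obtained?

29

Take T, F, and X: effort 4 + 11 + 2 = 17 ≤ 20, user value 2 + 15 + 12 = 29.
No other feasible combination does better.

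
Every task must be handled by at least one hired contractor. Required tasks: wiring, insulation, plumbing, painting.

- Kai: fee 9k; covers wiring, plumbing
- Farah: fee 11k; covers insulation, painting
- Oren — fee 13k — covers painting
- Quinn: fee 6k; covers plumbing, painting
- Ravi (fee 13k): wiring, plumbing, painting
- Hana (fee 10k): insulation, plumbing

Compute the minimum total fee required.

Choose Kai and Farah: together they cover wiring, insulation, plumbing, painting — every task.
Total fee: 9 + 11 = 20.

20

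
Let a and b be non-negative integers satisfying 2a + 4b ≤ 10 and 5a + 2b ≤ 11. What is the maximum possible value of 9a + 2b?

18

Relaxing integrality, the LP optimum is 19.80 at (a,b) = (2.2, 0), which is not an integer point.
(a,b)=(2,0): 2·2+4·0=4≤10, 5·2+2·0=10≤11, objective 18.
(a,b)=(1,1): 2·1+4·1=6≤10, 5·1+2·1=7≤11, objective 11.
(a,b)=(1,0): 2·1+4·0=2≤10, 5·1+2·0=5≤11, objective 9.
The best lattice point is (2,0), giving 18.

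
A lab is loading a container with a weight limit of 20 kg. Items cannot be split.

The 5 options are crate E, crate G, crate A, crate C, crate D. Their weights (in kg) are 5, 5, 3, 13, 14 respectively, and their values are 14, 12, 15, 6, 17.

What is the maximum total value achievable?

Allowing fractional choices, the relaxed optimum would be about 49.5, but items are indivisible.
crate E + crate G + crate A: weight 5 + 5 + 3 = 13 ≤ 20, value 14 + 12 + 15 = 41.
crate A + crate D: weight 3 + 14 = 17 ≤ 20, value 15 + 17 = 32.
Best is crate E, crate G, and crate A with total value 41.

41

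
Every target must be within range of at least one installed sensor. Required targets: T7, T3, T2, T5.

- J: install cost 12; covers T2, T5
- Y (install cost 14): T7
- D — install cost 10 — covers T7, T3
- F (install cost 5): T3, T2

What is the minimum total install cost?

22

The greedy cost-per-new-target heuristic would pick F, D, and J for 27, but a cheaper cover exists.
Choose J and D: together they cover T7, T3, T2, T5 — every target.
Total install cost: 12 + 10 = 22.
No cover costs less than 22.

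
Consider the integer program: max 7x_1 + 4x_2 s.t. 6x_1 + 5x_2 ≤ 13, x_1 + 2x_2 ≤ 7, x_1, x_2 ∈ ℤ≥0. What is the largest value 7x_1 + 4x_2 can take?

14

(x_1,x_2)=(2,0): 6·2+5·0=12≤13, 1·2+2·0=2≤7, objective 14.
(x_1,x_2)=(1,1): 6·1+5·1=11≤13, 1·1+2·1=3≤7, objective 11.
(x_1,x_2)=(1,0): 6·1+5·0=6≤13, 1·1+2·0=1≤7, objective 7.
The best lattice point is (2,0), giving 14.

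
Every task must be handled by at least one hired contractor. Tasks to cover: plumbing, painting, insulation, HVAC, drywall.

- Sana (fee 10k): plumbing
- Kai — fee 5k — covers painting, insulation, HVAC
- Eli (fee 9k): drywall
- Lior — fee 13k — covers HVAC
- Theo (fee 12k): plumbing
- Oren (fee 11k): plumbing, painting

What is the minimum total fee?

This is an integer covering problem.
Choose Sana, Kai, and Eli: together they cover plumbing, painting, insulation, HVAC, drywall — every task.
Total fee: 10 + 5 + 9 = 24.
No cover costs less than 24.

24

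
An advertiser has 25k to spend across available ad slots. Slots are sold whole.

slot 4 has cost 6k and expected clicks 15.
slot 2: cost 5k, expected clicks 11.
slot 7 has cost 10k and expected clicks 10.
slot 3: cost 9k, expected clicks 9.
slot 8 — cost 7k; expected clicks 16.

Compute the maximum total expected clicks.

This is an integer program with binary decision variables.
Allowing fractional choices, the relaxed optimum would be about 49.0, but ad slots are indivisible.
slot 4 + slot 3 + slot 8: cost 6 + 9 + 7 = 22 ≤ 25, expected clicks 15 + 9 + 16 = 40.
slot 4 + slot 2 + slot 8: cost 6 + 5 + 7 = 18 ≤ 25, expected clicks 15 + 11 + 16 = 42.
slot 4 + slot 7 + slot 8: cost 6 + 10 + 7 = 23 ≤ 25, expected clicks 15 + 10 + 16 = 41.
Best is slot 4, slot 2, and slot 8 with total expected clicks 42.

42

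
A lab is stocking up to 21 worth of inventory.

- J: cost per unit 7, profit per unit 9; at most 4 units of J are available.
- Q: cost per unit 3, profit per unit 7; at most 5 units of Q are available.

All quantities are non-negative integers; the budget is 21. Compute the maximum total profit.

37

Q has the best ratio (7/3); taking only Q gives at most 5×7 = 35 (stopped by the supply cap of 5).
Mixing does better — 1×J and 4×Q: cost 19 ≤ 21, profit 1·9 + 4·7 = 37.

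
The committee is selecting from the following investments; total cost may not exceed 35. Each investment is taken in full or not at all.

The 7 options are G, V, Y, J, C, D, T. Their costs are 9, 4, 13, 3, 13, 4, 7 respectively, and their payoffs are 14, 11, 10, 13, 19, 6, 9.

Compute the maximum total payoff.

Allowing fractional choices, the relaxed optimum would be about 65.6, but investments are indivisible.
G + V + J + C + D: cost 9 + 4 + 3 + 13 + 4 = 33 ≤ 35, payoff 14 + 11 + 13 + 19 + 6 = 63.
V + J + C + D + T: cost 4 + 3 + 13 + 4 + 7 = 31 ≤ 35, payoff 11 + 13 + 19 + 6 + 9 = 58.
G + V + J + C: cost 9 + 4 + 3 + 13 = 29 ≤ 35, payoff 14 + 11 + 13 + 19 = 57.
Best is G, V, J, C, and D with total payoff 63.

63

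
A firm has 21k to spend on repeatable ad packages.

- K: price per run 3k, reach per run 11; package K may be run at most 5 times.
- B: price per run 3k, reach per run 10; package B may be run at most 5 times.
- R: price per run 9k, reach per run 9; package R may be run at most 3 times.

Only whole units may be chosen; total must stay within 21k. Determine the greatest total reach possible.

K has the best ratio (11/3); taking only K gives at most 5×11 = 55 (stopped by the supply cap of 5).
Mixing does better — 5×K and 2×B: price 21 ≤ 21, reach 5·11 + 2·10 = 75.

75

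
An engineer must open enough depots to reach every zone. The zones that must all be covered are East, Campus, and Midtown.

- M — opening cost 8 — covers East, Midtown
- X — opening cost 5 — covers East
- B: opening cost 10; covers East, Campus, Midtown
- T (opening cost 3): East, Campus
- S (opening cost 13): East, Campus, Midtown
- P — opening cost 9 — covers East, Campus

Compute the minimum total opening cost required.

10

The greedy cost-per-new-zone heuristic would pick T and M for 11, but a cheaper cover exists.
B alone covers East, Campus, Midtown — every zone.
Total opening cost: 10.
No cover costs less than 10.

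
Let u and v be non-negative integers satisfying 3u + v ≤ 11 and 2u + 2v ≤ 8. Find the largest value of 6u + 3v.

The continuous relaxation peaks at (3.5, 0.5) with value 22.50; rounding to a feasible lattice point costs some objective.
(u,v)=(3,1): 3·3+1·1=10≤11, 2·3+2·1=8≤8, objective 21.
(u,v)=(3,0): 3·3+1·0=9≤11, 2·3+2·0=6≤8, objective 18.
(u,v)=(2,2): 3·2+1·2=8≤11, 2·2+2·2=8≤8, objective 18.
No feasible integer point exceeds 21.

21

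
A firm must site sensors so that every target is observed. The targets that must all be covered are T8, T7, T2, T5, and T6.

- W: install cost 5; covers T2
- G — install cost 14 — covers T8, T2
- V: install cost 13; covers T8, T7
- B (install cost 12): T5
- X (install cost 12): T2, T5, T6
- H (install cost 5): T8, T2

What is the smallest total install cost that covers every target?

The greedy cost-per-new-target heuristic would pick H, X, and V for 30, but a cheaper cover exists.
Choose V and X: together they cover T8, T7, T2, T5, T6 — every target.
Total install cost: 13 + 12 = 25.
No cover costs less than 25.

25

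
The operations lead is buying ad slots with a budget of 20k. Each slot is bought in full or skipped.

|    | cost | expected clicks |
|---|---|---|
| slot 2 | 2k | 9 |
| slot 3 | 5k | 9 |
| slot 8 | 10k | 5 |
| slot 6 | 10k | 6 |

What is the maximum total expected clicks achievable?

Take slot 2, slot 3, and slot 6: cost 2 + 5 + 10 = 17 ≤ 20, expected clicks 9 + 9 + 6 = 24.
No other feasible combination does better.

24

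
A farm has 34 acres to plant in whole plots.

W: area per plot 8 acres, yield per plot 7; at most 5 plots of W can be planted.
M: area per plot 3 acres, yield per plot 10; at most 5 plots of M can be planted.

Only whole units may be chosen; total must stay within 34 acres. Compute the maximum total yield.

M has the best ratio (10/3); taking only M gives at most 5×10 = 50 (stopped by the supply cap of 5).
Mixing does better — 2×W and 5×M: area 31 ≤ 34, yield 2·7 + 5·10 = 64.

64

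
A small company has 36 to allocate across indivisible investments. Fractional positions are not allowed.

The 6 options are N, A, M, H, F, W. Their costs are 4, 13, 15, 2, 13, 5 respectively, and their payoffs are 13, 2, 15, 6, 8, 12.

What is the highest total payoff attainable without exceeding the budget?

46

N + M + H + W: cost 4 + 15 + 2 + 5 = 26 ≤ 36, payoff 13 + 15 + 6 + 12 = 46.
M + H + F + W: cost 15 + 2 + 13 + 5 = 35 ≤ 36, payoff 15 + 6 + 8 + 12 = 41.
N + M + H + F: cost 4 + 15 + 2 + 13 = 34 ≤ 36, payoff 13 + 15 + 6 + 8 = 42.
Best is N, M, H, and W with total payoff 46.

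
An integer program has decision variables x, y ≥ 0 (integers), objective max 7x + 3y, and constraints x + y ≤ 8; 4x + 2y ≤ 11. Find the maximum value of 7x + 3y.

17

Relaxing integrality, the LP optimum is 19.25 at (x,y) = (2.75, 0), which is not an integer point.
(x,y)=(2,1): 1·2+1·1=3≤8, 4·2+2·1=10≤11, objective 17.
(x,y)=(2,0): 1·2+1·0=2≤8, 4·2+2·0=8≤11, objective 14.
(x,y)=(1,2): 1·1+1·2=3≤8, 4·1+2·2=8≤11, objective 13.
Maximum is 17 at (x,y)=(2,1).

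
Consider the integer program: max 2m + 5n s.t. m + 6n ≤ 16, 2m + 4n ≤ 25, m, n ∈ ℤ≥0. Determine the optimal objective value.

Relaxing integrality, the LP optimum is 25.88 at (m,n) = (10.8, 0.875), which is not an integer point.
(m,n)=(10,1): 1·10+6·1=16≤16, 2·10+4·1=24≤25, objective 25.
(m,n)=(9,1): 1·9+6·1=15≤16, 2·9+4·1=22≤25, objective 23.
(m,n)=(11,0): 1·11+6·0=11≤16, 2·11+4·0=22≤25, objective 22.
Maximum is 25 at (m,n)=(10,1).

25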